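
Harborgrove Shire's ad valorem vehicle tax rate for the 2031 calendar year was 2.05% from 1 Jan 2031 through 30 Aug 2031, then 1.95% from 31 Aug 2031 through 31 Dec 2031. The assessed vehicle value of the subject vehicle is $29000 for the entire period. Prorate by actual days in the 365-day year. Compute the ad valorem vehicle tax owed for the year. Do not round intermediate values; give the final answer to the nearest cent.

$584.73

1 Jan – 30 Aug 2031: 242 days at 2.05% → $29000 × 2.05% × 242/365 = $394.1616
31 Aug – 31 Dec 2031: 123 days at 1.95% → $29000 × 1.95% × 123/365 = $190.5658
Total = $584.7274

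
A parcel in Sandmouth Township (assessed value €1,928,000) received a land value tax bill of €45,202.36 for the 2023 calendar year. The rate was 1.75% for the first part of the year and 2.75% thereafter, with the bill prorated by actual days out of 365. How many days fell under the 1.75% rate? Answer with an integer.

Let d = days at the first rate; then 365 − d days at the second rate.
€1,928,000 × [1.75%·d + 2.75%·(365−d)] / 365 = €45,202.36
Solving gives d = 148, so the new rate took effect on May 29, 2023.

148 days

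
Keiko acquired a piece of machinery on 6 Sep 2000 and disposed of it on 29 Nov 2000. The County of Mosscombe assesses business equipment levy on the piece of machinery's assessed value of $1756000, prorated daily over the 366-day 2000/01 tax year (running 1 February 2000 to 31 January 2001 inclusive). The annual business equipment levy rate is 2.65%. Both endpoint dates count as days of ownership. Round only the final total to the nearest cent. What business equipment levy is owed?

Days held (6 Sep – 29 Nov 2000): 85 out of 366
Tax = $1756000 × 2.65% × 85/366 = $10807.0765

$10807.08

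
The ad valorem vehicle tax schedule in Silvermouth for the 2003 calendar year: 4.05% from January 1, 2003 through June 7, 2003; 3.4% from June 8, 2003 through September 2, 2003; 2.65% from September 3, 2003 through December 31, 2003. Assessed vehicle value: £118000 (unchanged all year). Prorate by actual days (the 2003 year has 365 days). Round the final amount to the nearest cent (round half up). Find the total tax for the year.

January 1 – June 7, 2003: 158 days at 4.05% → £118000 × 4.05% × 158/365 = £2068.7178
June 8 – September 2, 2003: 87 days at 3.4% → £118000 × 3.4% × 87/365 = £956.2849
September 3 – December 31, 2003: 120 days at 2.65% → £118000 × 2.65% × 120/365 = £1028.0548
Total = £4053.0575

£4053.06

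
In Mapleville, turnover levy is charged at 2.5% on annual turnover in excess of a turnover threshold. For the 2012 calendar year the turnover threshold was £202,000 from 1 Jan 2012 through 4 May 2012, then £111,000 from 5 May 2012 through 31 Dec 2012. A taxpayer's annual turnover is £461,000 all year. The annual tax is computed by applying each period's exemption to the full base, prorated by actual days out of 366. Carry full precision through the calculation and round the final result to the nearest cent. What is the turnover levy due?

1 Jan – 4 May 2012: 125 days, exemption £202,000 → (£461,000 − £202,000) × 2.5% × 125/366 = £2,211.4071
5 May – 31 Dec 2012: 241 days, exemption £111,000 → (£461,000 − £111,000) × 2.5% × 241/366 = £5,761.6120
Total = £7,973.0191

£7,973.02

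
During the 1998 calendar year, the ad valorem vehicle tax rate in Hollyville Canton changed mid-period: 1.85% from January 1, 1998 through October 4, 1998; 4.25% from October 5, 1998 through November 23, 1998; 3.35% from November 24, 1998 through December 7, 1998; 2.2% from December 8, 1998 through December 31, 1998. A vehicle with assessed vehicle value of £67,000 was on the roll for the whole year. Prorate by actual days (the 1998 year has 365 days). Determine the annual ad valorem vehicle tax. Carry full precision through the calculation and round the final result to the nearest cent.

£1,513.74

January 1 – October 4, 1998: 277 days at 1.85% → £67,000 × 1.85% × 277/365 = £940.6616
October 5 – November 23, 1998: 50 days at 4.25% → £67,000 × 4.25% × 50/365 = £390.0685
November 24 – December 7, 1998: 14 days at 3.35% → £67,000 × 3.35% × 14/365 = £86.0904
December 8 – December 31, 1998: 24 days at 2.2% → £67,000 × 2.2% × 24/365 = £96.9205
Total = £1,513.7411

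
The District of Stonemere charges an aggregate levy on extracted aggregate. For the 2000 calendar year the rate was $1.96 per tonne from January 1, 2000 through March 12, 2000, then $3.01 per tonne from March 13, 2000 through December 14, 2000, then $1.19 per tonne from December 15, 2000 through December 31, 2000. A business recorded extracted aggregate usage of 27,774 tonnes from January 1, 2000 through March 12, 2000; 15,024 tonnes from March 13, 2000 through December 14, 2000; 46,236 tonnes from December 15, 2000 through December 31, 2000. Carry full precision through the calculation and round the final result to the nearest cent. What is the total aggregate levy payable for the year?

January 1 – March 12, 2000: 27,774 tonnes at $1.96/tonne → $54,437.04
March 13 – December 14, 2000: 15,024 tonnes at $3.01/tonne → $45,222.24
December 15 – December 31, 2000: 46,236 tonnes at $1.19/tonne → $55,020.84

$154,680.12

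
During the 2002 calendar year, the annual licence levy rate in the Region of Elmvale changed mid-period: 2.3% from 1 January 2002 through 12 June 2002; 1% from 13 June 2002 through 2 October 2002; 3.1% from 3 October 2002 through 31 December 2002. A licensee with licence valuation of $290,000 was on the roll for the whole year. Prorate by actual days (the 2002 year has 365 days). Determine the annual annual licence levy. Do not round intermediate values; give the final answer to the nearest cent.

1 January – 12 June 2002: 163 days at 2.3% → $290,000 × 2.3% × 163/365 = $2,978.6575
13 June – 2 October 2002: 112 days at 1% → $290,000 × 1% × 112/365 = $889.8630
3 October – 31 December 2002: 90 days at 3.1% → $290,000 × 3.1% × 90/365 = $2,216.7123
Total = $6,085.2329

$6,085.23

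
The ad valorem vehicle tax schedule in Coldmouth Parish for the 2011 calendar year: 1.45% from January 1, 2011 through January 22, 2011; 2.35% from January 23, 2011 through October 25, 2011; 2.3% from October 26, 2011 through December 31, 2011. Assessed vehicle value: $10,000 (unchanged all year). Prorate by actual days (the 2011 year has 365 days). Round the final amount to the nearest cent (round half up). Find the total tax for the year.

January 1 – January 22, 2011: 22 days at 1.45% → $10,000 × 1.45% × 22/365 = $8.7397
January 23 – October 25, 2011: 276 days at 2.35% → $10,000 × 2.35% × 276/365 = $177.6986
October 26 – December 31, 2011: 67 days at 2.3% → $10,000 × 2.3% × 67/365 = $42.2192
Total = $228.6575

$228.66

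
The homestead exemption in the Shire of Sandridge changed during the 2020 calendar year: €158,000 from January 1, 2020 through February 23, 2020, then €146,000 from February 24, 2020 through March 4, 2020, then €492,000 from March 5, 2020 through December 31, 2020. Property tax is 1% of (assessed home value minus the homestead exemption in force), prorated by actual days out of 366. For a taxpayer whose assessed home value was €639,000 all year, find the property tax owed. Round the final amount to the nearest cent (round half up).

January 1 – February 23, 2020: 54 days, exemption €158,000 → (€639,000 − €158,000) × 1% × 54/366 = €709.6721
February 24 – March 4, 2020: 10 days, exemption €146,000 → (€639,000 − €146,000) × 1% × 10/366 = €134.6995
March 5 – December 31, 2020: 302 days, exemption €492,000 → (€639,000 − €492,000) × 1% × 302/366 = €1,212.9508
Total = €2,057.3224

€2,057.32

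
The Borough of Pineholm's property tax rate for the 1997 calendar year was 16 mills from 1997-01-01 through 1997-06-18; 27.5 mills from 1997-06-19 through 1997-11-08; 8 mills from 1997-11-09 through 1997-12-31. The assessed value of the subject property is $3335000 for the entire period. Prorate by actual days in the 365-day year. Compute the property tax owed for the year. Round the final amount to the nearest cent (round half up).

1997-01-01 to 1997-06-18: 169 days at 16 mills → $3335000 × 1.6% × 169/365 = $24706.4110
1997-06-19 to 1997-11-08: 143 days at 27.5 mills → $3335000 × 2.75% × 143/365 = $35931.1986
1997-11-09 to 1997-12-31: 53 days at 8 mills → $3335000 × 0.8% × 53/365 = $3874.0822
Total = $64511.6918

$64511.69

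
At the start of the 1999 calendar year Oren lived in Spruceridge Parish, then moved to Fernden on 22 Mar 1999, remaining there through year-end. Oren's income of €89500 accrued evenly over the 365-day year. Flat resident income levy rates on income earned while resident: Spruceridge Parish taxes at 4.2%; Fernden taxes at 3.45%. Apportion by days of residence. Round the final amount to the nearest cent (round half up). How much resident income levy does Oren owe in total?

€3234.87

Spruceridge Parish, 1 Jan – 21 Mar 1999: 80 days → €89500 × 4.2% × 80/365 = €823.8904
Fernden, 22 Mar – 31 Dec 1999: 285 days → €89500 × 3.45% × 285/365 = €2410.9829
Total = €3234.8733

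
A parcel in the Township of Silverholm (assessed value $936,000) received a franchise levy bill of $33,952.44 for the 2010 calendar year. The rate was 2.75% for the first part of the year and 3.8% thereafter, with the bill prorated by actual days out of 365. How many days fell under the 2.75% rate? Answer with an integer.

Let d = days at the first rate; then 365 − d days at the second rate.
$936,000 × [2.75%·d + 3.8%·(365−d)] / 365 = $33,952.44
Solving gives d = 60, so the new rate took effect on March 2, 2010.

60 days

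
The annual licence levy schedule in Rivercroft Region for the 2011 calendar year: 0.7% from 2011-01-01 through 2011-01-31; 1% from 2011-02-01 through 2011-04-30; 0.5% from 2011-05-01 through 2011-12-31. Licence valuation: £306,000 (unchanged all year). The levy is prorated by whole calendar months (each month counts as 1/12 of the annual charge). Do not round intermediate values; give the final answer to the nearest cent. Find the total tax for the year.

£1,963.50

2011-01-01 to 2011-01-31: 1 month at 0.7% → £306,000 × 0.7% × 1/12 = £178.5000
2011-02-01 to 2011-04-30: 3 months at 1% → £306,000 × 1% × 3/12 = £765.0000
2011-05-01 to 2011-12-31: 8 months at 0.5% → £306,000 × 0.5% × 8/12 = £1,020.0000
Total = £1,963.5000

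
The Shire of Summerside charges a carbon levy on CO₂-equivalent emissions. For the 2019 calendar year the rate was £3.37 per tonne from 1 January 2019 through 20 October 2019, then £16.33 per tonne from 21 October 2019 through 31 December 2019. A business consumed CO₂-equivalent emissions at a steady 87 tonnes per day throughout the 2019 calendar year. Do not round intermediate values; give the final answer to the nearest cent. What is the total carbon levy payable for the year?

1 January – 20 October 2019: 293 days × 87 tonnes/day = 25,491 tonnes at £3.37/tonne → £85,904.67
21 October – 31 December 2019: 72 days × 87 tonnes/day = 6,264 tonnes at £16.33/tonne → £102,291.12

£188,195.79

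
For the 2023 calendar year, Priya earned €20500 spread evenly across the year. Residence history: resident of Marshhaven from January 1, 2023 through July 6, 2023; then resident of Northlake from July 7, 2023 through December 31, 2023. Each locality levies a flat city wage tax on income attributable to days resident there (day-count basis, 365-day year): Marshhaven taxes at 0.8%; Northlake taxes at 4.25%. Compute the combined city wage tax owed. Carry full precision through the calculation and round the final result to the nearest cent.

€508.91

Marshhaven, January 1 – July 6, 2023: 187 days → €20500 × 0.8% × 187/365 = €84.0219
Northlake, July 7 – December 31, 2023: 178 days → €20500 × 4.25% × 178/365 = €424.8836
Total = €508.9055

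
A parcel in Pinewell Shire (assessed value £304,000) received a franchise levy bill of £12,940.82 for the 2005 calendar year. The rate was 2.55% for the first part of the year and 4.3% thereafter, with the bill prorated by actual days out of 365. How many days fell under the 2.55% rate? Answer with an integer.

9 days

Let d = days at the first rate; then 365 − d days at the second rate.
£304,000 × [2.55%·d + 4.3%·(365−d)] / 365 = £12,940.82
Solving gives d = 9, so the new rate took effect on 10 Jan 2005.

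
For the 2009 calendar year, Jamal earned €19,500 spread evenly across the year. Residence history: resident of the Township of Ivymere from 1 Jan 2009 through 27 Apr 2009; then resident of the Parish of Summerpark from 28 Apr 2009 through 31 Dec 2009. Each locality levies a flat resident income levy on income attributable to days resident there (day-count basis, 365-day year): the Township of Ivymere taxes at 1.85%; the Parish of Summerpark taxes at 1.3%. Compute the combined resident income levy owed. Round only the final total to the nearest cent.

The Township of Ivymere, 1 Jan – 27 Apr 2009: 117 days → €19,500 × 1.85% × 117/365 = €115.6377
The Parish of Summerpark, 28 Apr – 31 Dec 2009: 248 days → €19,500 × 1.3% × 248/365 = €172.2411
Total = €287.8788

€287.88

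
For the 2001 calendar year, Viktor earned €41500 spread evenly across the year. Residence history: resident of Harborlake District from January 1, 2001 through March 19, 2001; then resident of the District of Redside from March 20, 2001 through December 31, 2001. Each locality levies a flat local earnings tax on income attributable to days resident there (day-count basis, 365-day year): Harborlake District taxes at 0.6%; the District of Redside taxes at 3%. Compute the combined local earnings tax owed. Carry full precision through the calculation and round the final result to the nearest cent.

Harborlake District, January 1 – March 19, 2001: 78 days → €41500 × 0.6% × 78/365 = €53.2110
The District of Redside, March 20 – December 31, 2001: 287 days → €41500 × 3% × 287/365 = €978.9452
Total = €1032.1562

€1032.16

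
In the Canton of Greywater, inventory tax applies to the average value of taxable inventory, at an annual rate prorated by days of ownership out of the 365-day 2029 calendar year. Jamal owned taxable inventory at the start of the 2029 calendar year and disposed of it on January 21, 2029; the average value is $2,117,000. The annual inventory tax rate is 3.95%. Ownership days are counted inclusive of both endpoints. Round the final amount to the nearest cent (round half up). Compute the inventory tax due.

$4,811.10

Days held (January 1 – January 21, 2029): 21 out of 365
Tax = $2,117,000 × 3.95% × 21/365 = $4,811.1000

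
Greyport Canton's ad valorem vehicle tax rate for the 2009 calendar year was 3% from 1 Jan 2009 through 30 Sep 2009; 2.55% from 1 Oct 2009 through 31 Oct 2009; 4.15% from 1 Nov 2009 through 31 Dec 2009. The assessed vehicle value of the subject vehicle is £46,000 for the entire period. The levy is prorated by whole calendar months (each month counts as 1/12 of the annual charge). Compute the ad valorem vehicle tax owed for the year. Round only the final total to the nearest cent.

1 Jan – 30 Sep 2009: 9 months at 3% → £46,000 × 3% × 9/12 = £1,035.0000
1 Oct – 31 Oct 2009: 1 month at 2.55% → £46,000 × 2.55% × 1/12 = £97.7500
1 Nov – 31 Dec 2009: 2 months at 4.15% → £46,000 × 4.15% × 2/12 = £318.1667
Total = £1,450.9167

£1,450.92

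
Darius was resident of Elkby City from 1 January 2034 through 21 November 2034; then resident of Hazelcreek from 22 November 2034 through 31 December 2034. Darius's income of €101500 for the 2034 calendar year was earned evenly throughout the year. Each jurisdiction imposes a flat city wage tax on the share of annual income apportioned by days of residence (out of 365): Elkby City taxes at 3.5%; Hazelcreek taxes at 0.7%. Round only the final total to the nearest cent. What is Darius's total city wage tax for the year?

€3241.05

Elkby City, 1 January – 21 November 2034: 325 days → €101500 × 3.5% × 325/365 = €3163.1849
Hazelcreek, 22 November – 31 December 2034: 40 days → €101500 × 0.7% × 40/365 = €77.8630
Total = €3241.0479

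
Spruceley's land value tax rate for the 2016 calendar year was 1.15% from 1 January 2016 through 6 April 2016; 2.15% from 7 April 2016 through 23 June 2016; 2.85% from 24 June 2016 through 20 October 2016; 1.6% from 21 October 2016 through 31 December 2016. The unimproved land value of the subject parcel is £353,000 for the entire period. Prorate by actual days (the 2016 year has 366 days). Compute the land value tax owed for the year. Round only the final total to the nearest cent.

1 January – 6 April 2016: 97 days at 1.15% → £353,000 × 1.15% × 97/366 = £1,075.8784
7 April – 23 June 2016: 78 days at 2.15% → £353,000 × 2.15% × 78/366 = £1,617.4344
24 June – 20 October 2016: 119 days at 2.85% → £353,000 × 2.85% × 119/366 = £3,271.0369
21 October – 31 December 2016: 72 days at 1.6% → £353,000 × 1.6% × 72/366 = £1,111.0820
Total = £7,075.4317

£7,075.43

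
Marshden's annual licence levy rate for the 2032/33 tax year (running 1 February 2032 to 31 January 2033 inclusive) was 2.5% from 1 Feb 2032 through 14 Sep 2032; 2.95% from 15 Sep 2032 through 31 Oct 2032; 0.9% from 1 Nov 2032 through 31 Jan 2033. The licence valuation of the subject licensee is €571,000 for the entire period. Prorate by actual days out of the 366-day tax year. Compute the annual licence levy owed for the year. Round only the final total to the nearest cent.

1 Feb – 14 Sep 2032: 227 days at 2.5% → €571,000 × 2.5% × 227/366 = €8,853.6202
15 Sep – 31 Oct 2032: 47 days at 2.95% → €571,000 × 2.95% × 47/366 = €2,163.0915
1 Nov 2032 – 31 Jan 2033: 92 days at 0.9% → €571,000 × 0.9% × 92/366 = €1,291.7705
Total = €12,308.4822

€12,308.48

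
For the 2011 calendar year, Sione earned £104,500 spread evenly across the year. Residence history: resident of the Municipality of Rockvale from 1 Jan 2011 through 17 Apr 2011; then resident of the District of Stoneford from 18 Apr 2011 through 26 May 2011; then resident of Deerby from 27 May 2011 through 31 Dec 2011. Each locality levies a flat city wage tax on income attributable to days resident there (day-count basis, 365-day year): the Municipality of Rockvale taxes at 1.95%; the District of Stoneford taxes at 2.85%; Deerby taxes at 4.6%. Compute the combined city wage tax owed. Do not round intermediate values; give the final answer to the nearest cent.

The Municipality of Rockvale, 1 Jan – 17 Apr 2011: 107 days → £104,500 × 1.95% × 107/365 = £597.3678
The District of Stoneford, 18 Apr – 26 May 2011: 39 days → £104,500 × 2.85% × 39/365 = £318.2240
Deerby, 27 May – 31 Dec 2011: 219 days → £104,500 × 4.6% × 219/365 = £2,884.2000
Total = £3,799.7918

£3,799.79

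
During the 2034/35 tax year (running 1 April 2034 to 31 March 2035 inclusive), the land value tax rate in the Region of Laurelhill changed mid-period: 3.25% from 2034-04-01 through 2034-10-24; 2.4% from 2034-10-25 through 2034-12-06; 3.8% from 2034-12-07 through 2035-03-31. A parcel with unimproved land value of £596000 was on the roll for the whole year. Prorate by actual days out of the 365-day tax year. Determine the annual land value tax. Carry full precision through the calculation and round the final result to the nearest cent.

2034-04-01 to 2034-10-24: 207 days at 3.25% → £596000 × 3.25% × 207/365 = £10985.1781
2034-10-25 to 2034-12-06: 43 days at 2.4% → £596000 × 2.4% × 43/365 = £1685.1288
2034-12-07 to 2035-03-31: 115 days at 3.8% → £596000 × 3.8% × 115/365 = £7135.6712
Total = £19805.9781

£19805.98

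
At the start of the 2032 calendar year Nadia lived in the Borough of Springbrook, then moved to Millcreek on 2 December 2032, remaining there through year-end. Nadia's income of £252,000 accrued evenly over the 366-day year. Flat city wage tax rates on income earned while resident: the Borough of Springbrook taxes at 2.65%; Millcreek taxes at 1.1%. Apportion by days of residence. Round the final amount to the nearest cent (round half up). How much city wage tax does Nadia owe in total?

£6,357.84

The Borough of Springbrook, 1 January – 1 December 2032: 336 days → £252,000 × 2.65% × 336/366 = £6,130.6230
Millcreek, 2 December – 31 December 2032: 30 days → £252,000 × 1.1% × 30/366 = £227.2131
Total = £6,357.8361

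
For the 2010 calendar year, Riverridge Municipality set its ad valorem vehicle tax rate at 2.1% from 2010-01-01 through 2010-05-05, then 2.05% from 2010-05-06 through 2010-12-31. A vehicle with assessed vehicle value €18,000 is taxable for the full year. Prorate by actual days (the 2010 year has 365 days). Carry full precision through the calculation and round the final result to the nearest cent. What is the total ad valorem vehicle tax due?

2010-01-01 to 2010-05-05: 125 days at 2.1% → €18,000 × 2.1% × 125/365 = €129.4521
2010-05-06 to 2010-12-31: 240 days at 2.05% → €18,000 × 2.05% × 240/365 = €242.6301
Total = €372.0822

€372.08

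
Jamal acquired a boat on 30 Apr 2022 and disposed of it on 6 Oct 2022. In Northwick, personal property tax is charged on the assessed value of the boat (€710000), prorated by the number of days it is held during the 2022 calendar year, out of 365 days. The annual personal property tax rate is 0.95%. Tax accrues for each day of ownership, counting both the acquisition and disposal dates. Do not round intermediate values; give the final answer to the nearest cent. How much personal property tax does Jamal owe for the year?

Days held (30 Apr – 6 Oct 2022): 160 out of 365
Tax = €710000 × 0.95% × 160/365 = €2956.7123

€2956.71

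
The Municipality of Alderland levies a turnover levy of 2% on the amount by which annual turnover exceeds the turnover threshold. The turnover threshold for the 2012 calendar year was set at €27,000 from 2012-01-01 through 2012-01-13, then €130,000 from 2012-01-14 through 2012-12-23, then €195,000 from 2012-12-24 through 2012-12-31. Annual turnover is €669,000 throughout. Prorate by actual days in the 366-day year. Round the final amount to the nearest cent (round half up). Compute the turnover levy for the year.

2012-01-01 to 2012-01-13: 13 days, exemption €27,000 → (€669,000 − €27,000) × 2% × 13/366 = €456.0656
2012-01-14 to 2012-12-23: 345 days, exemption €130,000 → (€669,000 − €130,000) × 2% × 345/366 = €10,161.4754
2012-12-24 to 2012-12-31: 8 days, exemption €195,000 → (€669,000 − €195,000) × 2% × 8/366 = €207.2131
Total = €10,824.7541

€10,824.75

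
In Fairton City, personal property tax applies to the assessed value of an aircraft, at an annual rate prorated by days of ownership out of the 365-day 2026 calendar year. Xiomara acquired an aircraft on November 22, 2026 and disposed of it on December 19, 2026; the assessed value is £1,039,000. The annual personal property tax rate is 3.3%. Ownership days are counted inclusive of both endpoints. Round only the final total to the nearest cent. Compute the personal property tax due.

Days held (November 22 – December 19, 2026): 28 out of 365
Tax = £1,039,000 × 3.3% × 28/365 = £2,630.2356

£2,630.24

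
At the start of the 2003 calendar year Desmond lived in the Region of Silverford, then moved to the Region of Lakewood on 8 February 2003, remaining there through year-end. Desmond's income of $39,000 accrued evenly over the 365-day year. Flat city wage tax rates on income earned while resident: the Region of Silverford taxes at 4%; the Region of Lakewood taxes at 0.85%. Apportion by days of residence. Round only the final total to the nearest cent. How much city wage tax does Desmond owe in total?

The Region of Silverford, 1 January – 7 February 2003: 38 days → $39,000 × 4% × 38/365 = $162.4110
The Region of Lakewood, 8 February – 31 December 2003: 327 days → $39,000 × 0.85% × 327/365 = $296.9877
Total = $459.3986

$459.40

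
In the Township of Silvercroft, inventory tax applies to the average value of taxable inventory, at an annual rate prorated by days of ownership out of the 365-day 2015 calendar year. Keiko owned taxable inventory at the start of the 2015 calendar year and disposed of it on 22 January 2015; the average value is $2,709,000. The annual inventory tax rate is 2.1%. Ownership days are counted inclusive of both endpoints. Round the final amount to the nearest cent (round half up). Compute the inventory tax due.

Days held (1 January – 22 January 2015): 22 out of 365
Tax = $2,709,000 × 2.1% × 22/365 = $3,428.9260

$3,428.93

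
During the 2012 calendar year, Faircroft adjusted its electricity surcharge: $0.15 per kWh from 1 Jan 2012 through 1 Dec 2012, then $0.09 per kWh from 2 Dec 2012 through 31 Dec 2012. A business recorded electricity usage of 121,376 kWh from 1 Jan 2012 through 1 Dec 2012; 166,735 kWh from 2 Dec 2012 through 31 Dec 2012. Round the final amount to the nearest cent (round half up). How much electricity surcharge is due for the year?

1 Jan – 1 Dec 2012: 121,376 kWh at $0.15/kWh → $18,206.40
2 Dec – 31 Dec 2012: 166,735 kWh at $0.09/kWh → $15,006.15

$33,212.55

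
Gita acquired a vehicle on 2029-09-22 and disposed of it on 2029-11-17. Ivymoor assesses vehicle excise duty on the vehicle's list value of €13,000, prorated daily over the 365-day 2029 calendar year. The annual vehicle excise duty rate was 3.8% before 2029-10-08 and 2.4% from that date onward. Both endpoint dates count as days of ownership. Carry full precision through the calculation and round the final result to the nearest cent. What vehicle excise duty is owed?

2029-09-22 to 2029-10-07: 16 days at 3.8% → €13,000 × 3.8% × 16/365 = €21.6548
2029-10-08 to 2029-11-17: 41 days at 2.4% → €13,000 × 2.4% × 41/365 = €35.0466
Total = €56.7014

€56.70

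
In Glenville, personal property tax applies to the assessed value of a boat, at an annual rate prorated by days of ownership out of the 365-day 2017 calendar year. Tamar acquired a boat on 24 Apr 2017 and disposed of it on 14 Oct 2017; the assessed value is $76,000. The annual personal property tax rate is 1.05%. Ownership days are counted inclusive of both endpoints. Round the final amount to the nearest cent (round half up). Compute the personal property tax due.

Days held (24 Apr – 14 Oct 2017): 174 out of 365
Tax = $76,000 × 1.05% × 174/365 = $380.4164

$380.42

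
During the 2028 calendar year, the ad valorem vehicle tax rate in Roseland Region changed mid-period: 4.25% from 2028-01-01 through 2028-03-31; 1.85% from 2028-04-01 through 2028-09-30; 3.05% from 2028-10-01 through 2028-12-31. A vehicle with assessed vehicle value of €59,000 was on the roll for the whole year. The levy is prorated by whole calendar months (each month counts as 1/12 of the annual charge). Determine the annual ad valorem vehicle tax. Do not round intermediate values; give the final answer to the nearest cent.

€1,622.50

2028-01-01 to 2028-03-31: 3 months at 4.25% → €59,000 × 4.25% × 3/12 = €626.8750
2028-04-01 to 2028-09-30: 6 months at 1.85% → €59,000 × 1.85% × 6/12 = €545.7500
2028-10-01 to 2028-12-31: 3 months at 3.05% → €59,000 × 3.05% × 3/12 = €449.8750
Total = €1,622.5000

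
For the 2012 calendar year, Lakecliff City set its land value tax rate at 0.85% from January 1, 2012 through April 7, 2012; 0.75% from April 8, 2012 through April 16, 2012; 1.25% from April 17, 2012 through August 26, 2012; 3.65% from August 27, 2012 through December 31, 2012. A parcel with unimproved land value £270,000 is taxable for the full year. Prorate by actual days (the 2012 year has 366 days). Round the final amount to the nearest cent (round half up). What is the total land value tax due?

January 1 – April 7, 2012: 98 days at 0.85% → £270,000 × 0.85% × 98/366 = £614.5082
April 8 – April 16, 2012: 9 days at 0.75% → £270,000 × 0.75% × 9/366 = £49.7951
April 17 – August 26, 2012: 132 days at 1.25% → £270,000 × 1.25% × 132/366 = £1,217.2131
August 27 – December 31, 2012: 127 days at 3.65% → £270,000 × 3.65% × 127/366 = £3,419.6311
Total = £5,301.1475

£5,301.15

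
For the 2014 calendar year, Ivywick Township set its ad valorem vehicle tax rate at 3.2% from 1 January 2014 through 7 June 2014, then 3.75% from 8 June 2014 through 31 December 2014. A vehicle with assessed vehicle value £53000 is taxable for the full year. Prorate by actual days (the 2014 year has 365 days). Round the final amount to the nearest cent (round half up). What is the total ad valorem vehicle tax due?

1 January – 7 June 2014: 158 days at 3.2% → £53000 × 3.2% × 158/365 = £734.1589
8 June – 31 December 2014: 207 days at 3.75% → £53000 × 3.75% × 207/365 = £1127.1575
Total = £1861.3164

£1861.32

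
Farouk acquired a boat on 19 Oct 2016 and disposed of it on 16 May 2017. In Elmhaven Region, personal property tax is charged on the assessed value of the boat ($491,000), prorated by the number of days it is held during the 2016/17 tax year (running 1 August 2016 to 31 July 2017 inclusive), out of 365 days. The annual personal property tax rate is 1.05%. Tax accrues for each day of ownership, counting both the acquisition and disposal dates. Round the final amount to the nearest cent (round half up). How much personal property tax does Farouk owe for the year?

Days held (19 Oct 2016 – 16 May 2017): 210 out of 365
Tax = $491,000 × 1.05% × 210/365 = $2,966.1781

$2,966.18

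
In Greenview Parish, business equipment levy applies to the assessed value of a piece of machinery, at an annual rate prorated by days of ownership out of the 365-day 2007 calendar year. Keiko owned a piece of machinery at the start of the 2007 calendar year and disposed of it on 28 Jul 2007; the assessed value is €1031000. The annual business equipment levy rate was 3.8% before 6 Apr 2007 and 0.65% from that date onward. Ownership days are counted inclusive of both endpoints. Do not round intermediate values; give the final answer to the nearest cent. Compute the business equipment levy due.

1 Jan – 5 Apr 2007: 95 days at 3.8% → €1031000 × 3.8% × 95/365 = €10197.0137
6 Apr – 28 Jul 2007: 114 days at 0.65% → €1031000 × 0.65% × 114/365 = €2093.0712
Total = €12290.0849

€12290.08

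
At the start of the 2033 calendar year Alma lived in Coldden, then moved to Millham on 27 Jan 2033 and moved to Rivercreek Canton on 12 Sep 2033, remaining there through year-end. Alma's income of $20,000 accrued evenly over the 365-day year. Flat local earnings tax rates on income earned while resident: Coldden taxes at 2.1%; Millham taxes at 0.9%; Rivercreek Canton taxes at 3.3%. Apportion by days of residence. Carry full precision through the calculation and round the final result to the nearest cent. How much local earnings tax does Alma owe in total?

$343.07

Coldden, 1 Jan – 26 Jan 2033: 26 days → $20,000 × 2.1% × 26/365 = $29.9178
Millham, 27 Jan – 11 Sep 2033: 228 days → $20,000 × 0.9% × 228/365 = $112.4384
Rivercreek Canton, 12 Sep – 31 Dec 2033: 111 days → $20,000 × 3.3% × 111/365 = $200.7123
Total = $343.0685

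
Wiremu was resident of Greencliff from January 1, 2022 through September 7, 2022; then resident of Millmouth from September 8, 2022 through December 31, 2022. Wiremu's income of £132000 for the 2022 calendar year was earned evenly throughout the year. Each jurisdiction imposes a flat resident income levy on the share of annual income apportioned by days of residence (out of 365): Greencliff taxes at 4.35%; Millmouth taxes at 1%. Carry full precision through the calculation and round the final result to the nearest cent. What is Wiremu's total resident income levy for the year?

£4348.77

Greencliff, January 1 – September 7, 2022: 250 days → £132000 × 4.35% × 250/365 = £3932.8767
Millmouth, September 8 – December 31, 2022: 115 days → £132000 × 1% × 115/365 = £415.8904
Total = £4348.7671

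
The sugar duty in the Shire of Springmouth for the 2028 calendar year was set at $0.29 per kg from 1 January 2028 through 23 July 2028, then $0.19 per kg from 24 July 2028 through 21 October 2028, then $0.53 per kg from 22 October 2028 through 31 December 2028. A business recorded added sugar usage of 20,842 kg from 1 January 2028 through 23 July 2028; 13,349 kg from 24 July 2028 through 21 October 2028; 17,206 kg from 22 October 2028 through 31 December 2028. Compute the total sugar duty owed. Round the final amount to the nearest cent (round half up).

$17,699.67

1 January – 23 July 2028: 20,842 kg at $0.29/kg → $6,044.18
24 July – 21 October 2028: 13,349 kg at $0.19/kg → $2,536.31
22 October – 31 December 2028: 17,206 kg at $0.53/kg → $9,119.18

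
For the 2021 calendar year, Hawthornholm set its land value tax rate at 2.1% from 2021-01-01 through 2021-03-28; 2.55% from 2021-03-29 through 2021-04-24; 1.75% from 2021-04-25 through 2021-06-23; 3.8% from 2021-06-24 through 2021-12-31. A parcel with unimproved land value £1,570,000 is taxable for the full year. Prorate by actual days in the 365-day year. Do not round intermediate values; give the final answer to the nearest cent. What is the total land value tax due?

2021-01-01 to 2021-03-28: 87 days at 2.1% → £1,570,000 × 2.1% × 87/365 = £7,858.6027
2021-03-29 to 2021-04-24: 27 days at 2.55% → £1,570,000 × 2.55% × 27/365 = £2,961.4932
2021-04-25 to 2021-06-23: 60 days at 1.75% → £1,570,000 × 1.75% × 60/365 = £4,516.4384
2021-06-24 to 2021-12-31: 191 days at 3.8% → £1,570,000 × 3.8% × 191/365 = £31,219.3425
Total = £46,555.8767

£46,555.88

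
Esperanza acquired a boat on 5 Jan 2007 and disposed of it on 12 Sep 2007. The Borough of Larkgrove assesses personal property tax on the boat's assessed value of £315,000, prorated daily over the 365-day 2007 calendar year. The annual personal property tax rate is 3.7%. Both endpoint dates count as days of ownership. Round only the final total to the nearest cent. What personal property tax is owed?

Days held (5 Jan – 12 Sep 2007): 251 out of 365
Tax = £315,000 × 3.7% × 251/365 = £8,014.8082

£8,014.81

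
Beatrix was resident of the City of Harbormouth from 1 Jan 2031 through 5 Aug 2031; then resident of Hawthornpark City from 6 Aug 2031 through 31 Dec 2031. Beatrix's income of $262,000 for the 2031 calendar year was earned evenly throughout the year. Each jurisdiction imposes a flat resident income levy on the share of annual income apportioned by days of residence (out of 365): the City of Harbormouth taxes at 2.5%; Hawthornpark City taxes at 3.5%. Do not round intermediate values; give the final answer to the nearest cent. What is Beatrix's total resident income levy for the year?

$7,612.36

The City of Harbormouth, 1 Jan – 5 Aug 2031: 217 days → $262,000 × 2.5% × 217/365 = $3,894.1096
Hawthornpark City, 6 Aug – 31 Dec 2031: 148 days → $262,000 × 3.5% × 148/365 = $3,718.2466
Total = $7,612.3562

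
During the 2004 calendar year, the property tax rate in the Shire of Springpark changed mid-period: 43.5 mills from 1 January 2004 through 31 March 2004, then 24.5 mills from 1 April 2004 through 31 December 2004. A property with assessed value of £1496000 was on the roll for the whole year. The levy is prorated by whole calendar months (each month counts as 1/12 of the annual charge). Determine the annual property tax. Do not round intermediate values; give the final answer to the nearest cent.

1 January – 31 March 2004: 3 months at 43.5 mills → £1496000 × 4.35% × 3/12 = £16269.0000
1 April – 31 December 2004: 9 months at 24.5 mills → £1496000 × 2.45% × 9/12 = £27489.0000
Total = £43758.0000

£43758.00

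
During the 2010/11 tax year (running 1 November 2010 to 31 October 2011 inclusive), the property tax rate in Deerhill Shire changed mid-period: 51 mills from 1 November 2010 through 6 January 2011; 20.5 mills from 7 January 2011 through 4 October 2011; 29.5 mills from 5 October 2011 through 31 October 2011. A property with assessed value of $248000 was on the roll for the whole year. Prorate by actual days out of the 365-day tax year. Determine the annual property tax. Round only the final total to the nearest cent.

1 November 2010 – 6 January 2011: 67 days at 51 mills → $248000 × 5.1% × 67/365 = $2321.6877
7 January – 4 October 2011: 271 days at 20.5 mills → $248000 × 2.05% × 271/365 = $3774.6959
5 October – 31 October 2011: 27 days at 29.5 mills → $248000 × 2.95% × 27/365 = $541.1836
Total = $6637.5671

$6637.57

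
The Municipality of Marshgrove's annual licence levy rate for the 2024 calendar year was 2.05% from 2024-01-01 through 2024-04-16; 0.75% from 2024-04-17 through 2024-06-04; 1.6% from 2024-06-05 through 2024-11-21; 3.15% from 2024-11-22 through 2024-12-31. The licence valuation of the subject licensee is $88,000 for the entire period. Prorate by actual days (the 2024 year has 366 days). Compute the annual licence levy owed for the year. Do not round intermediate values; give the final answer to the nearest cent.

$1,572.70

2024-01-01 to 2024-04-16: 107 days at 2.05% → $88,000 × 2.05% × 107/366 = $527.3989
2024-04-17 to 2024-06-04: 49 days at 0.75% → $88,000 × 0.75% × 49/366 = $88.3607
2024-06-05 to 2024-11-21: 170 days at 1.6% → $88,000 × 1.6% × 170/366 = $653.9891
2024-11-22 to 2024-12-31: 40 days at 3.15% → $88,000 × 3.15% × 40/366 = $302.9508
Total = $1,572.6995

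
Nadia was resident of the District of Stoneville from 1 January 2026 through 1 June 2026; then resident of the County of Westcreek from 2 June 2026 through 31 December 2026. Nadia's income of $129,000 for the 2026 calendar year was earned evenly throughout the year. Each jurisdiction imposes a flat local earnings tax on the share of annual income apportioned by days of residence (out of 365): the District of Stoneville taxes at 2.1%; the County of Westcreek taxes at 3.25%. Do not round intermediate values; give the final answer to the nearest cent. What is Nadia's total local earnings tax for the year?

The District of Stoneville, 1 January – 1 June 2026: 152 days → $129,000 × 2.1% × 152/365 = $1,128.1315
The County of Westcreek, 2 June – 31 December 2026: 213 days → $129,000 × 3.25% × 213/365 = $2,446.5822
Total = $3,574.7137

$3,574.71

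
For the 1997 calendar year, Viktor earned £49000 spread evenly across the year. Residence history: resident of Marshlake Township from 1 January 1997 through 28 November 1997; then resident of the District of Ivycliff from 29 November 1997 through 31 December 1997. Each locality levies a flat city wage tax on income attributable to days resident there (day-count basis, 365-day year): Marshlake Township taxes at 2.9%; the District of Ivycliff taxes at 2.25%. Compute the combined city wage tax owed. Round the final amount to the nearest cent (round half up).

£1392.20

Marshlake Township, 1 January – 28 November 1997: 332 days → £49000 × 2.9% × 332/365 = £1292.5260
The District of Ivycliff, 29 November – 31 December 1997: 33 days → £49000 × 2.25% × 33/365 = £99.6781
Total = £1392.2041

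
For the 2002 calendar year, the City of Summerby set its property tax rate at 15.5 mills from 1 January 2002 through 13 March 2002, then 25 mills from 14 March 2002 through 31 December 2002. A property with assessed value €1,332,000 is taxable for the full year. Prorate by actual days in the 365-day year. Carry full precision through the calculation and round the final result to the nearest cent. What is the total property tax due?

€30,803.87

1 January – 13 March 2002: 72 days at 15.5 mills → €1,332,000 × 1.55% × 72/365 = €4,072.6356
14 March – 31 December 2002: 293 days at 25 mills → €1,332,000 × 2.5% × 293/365 = €26,731.2329
Total = €30,803.8685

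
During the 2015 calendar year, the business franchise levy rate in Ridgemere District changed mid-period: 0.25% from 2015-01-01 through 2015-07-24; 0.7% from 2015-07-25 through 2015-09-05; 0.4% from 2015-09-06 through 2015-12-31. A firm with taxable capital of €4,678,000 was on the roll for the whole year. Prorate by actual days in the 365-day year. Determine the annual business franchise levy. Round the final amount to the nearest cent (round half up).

€16,424.27

2015-01-01 to 2015-07-24: 205 days at 0.25% → €4,678,000 × 0.25% × 205/365 = €6,568.4247
2015-07-25 to 2015-09-05: 43 days at 0.7% → €4,678,000 × 0.7% × 43/365 = €3,857.7479
2015-09-06 to 2015-12-31: 117 days at 0.4% → €4,678,000 × 0.4% × 117/365 = €5,998.0932
Total = €16,424.2658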